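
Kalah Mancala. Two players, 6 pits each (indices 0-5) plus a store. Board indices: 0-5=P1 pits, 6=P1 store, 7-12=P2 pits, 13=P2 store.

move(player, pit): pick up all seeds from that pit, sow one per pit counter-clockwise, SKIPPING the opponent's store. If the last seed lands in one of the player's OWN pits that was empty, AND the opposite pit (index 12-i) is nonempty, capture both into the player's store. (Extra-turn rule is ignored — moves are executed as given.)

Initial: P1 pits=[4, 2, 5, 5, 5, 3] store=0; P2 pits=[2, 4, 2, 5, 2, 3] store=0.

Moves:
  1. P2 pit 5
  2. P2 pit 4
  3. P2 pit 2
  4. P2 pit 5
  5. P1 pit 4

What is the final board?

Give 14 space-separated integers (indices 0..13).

Move 1: P2 pit5 -> P1=[5,3,5,5,5,3](0) P2=[2,4,2,5,2,0](1)
Move 2: P2 pit4 -> P1=[5,3,5,5,5,3](0) P2=[2,4,2,5,0,1](2)
Move 3: P2 pit2 -> P1=[5,0,5,5,5,3](0) P2=[2,4,0,6,0,1](6)
Move 4: P2 pit5 -> P1=[5,0,5,5,5,3](0) P2=[2,4,0,6,0,0](7)
Move 5: P1 pit4 -> P1=[5,0,5,5,0,4](1) P2=[3,5,1,6,0,0](7)

Answer: 5 0 5 5 0 4 1 3 5 1 6 0 0 7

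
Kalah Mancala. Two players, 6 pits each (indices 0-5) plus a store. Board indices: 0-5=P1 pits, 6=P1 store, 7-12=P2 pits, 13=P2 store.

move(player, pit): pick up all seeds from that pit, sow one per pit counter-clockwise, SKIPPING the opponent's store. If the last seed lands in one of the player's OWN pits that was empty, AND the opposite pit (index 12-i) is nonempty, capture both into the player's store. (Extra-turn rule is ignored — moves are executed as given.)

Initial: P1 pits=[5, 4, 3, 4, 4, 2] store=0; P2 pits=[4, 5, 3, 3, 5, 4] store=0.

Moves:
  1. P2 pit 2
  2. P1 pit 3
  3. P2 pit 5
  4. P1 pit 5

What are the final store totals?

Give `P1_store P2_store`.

Move 1: P2 pit2 -> P1=[5,4,3,4,4,2](0) P2=[4,5,0,4,6,5](0)
Move 2: P1 pit3 -> P1=[5,4,3,0,5,3](1) P2=[5,5,0,4,6,5](0)
Move 3: P2 pit5 -> P1=[6,5,4,1,5,3](1) P2=[5,5,0,4,6,0](1)
Move 4: P1 pit5 -> P1=[6,5,4,1,5,0](2) P2=[6,6,0,4,6,0](1)

Answer: 2 1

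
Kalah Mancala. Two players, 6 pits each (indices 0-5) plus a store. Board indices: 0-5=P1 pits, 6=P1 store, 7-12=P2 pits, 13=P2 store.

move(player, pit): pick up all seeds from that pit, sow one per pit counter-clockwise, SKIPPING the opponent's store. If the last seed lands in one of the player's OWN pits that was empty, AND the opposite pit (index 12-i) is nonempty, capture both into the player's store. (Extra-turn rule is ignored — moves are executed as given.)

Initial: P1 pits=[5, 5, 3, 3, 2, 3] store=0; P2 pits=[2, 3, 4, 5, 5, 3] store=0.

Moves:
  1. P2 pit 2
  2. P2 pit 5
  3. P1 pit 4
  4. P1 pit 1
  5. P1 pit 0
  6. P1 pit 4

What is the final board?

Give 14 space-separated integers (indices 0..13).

Move 1: P2 pit2 -> P1=[5,5,3,3,2,3](0) P2=[2,3,0,6,6,4](1)
Move 2: P2 pit5 -> P1=[6,6,4,3,2,3](0) P2=[2,3,0,6,6,0](2)
Move 3: P1 pit4 -> P1=[6,6,4,3,0,4](1) P2=[2,3,0,6,6,0](2)
Move 4: P1 pit1 -> P1=[6,0,5,4,1,5](2) P2=[3,3,0,6,6,0](2)
Move 5: P1 pit0 -> P1=[0,1,6,5,2,6](3) P2=[3,3,0,6,6,0](2)
Move 6: P1 pit4 -> P1=[0,1,6,5,0,7](4) P2=[3,3,0,6,6,0](2)

Answer: 0 1 6 5 0 7 4 3 3 0 6 6 0 2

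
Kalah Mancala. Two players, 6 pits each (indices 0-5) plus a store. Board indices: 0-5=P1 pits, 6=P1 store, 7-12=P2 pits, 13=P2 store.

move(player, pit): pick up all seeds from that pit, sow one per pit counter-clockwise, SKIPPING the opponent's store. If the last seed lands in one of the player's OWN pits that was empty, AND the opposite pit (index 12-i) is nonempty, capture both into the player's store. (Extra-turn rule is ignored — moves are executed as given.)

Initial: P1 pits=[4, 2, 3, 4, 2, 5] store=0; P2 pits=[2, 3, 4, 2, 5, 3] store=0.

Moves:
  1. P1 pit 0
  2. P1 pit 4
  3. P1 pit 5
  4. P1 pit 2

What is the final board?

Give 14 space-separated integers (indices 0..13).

Answer: 0 3 0 6 1 1 3 4 4 5 3 6 3 0

Derivation:
Move 1: P1 pit0 -> P1=[0,3,4,5,3,5](0) P2=[2,3,4,2,5,3](0)
Move 2: P1 pit4 -> P1=[0,3,4,5,0,6](1) P2=[3,3,4,2,5,3](0)
Move 3: P1 pit5 -> P1=[0,3,4,5,0,0](2) P2=[4,4,5,3,6,3](0)
Move 4: P1 pit2 -> P1=[0,3,0,6,1,1](3) P2=[4,4,5,3,6,3](0)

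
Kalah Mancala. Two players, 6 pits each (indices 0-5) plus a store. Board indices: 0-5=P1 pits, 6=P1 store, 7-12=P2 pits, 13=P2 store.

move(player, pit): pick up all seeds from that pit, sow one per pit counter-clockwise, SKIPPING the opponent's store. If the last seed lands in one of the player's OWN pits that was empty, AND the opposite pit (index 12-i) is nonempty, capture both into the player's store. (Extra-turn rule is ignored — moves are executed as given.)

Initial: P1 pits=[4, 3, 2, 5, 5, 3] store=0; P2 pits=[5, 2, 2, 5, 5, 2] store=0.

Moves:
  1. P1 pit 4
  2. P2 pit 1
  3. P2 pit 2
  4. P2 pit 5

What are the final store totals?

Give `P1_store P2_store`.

Answer: 1 2

Derivation:
Move 1: P1 pit4 -> P1=[4,3,2,5,0,4](1) P2=[6,3,3,5,5,2](0)
Move 2: P2 pit1 -> P1=[4,3,2,5,0,4](1) P2=[6,0,4,6,6,2](0)
Move 3: P2 pit2 -> P1=[4,3,2,5,0,4](1) P2=[6,0,0,7,7,3](1)
Move 4: P2 pit5 -> P1=[5,4,2,5,0,4](1) P2=[6,0,0,7,7,0](2)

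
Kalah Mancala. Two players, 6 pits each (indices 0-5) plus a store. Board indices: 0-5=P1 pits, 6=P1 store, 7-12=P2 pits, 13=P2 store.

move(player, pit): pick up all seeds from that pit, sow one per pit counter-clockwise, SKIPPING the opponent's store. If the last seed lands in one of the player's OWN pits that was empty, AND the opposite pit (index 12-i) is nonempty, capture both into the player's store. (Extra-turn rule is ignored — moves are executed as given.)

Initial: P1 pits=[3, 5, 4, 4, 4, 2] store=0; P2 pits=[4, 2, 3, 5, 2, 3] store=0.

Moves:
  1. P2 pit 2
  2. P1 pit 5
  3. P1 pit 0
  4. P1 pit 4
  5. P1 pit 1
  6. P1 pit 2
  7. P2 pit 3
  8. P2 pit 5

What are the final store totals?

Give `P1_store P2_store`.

Answer: 4 2

Derivation:
Move 1: P2 pit2 -> P1=[3,5,4,4,4,2](0) P2=[4,2,0,6,3,4](0)
Move 2: P1 pit5 -> P1=[3,5,4,4,4,0](1) P2=[5,2,0,6,3,4](0)
Move 3: P1 pit0 -> P1=[0,6,5,5,4,0](1) P2=[5,2,0,6,3,4](0)
Move 4: P1 pit4 -> P1=[0,6,5,5,0,1](2) P2=[6,3,0,6,3,4](0)
Move 5: P1 pit1 -> P1=[0,0,6,6,1,2](3) P2=[7,3,0,6,3,4](0)
Move 6: P1 pit2 -> P1=[0,0,0,7,2,3](4) P2=[8,4,0,6,3,4](0)
Move 7: P2 pit3 -> P1=[1,1,1,7,2,3](4) P2=[8,4,0,0,4,5](1)
Move 8: P2 pit5 -> P1=[2,2,2,8,2,3](4) P2=[8,4,0,0,4,0](2)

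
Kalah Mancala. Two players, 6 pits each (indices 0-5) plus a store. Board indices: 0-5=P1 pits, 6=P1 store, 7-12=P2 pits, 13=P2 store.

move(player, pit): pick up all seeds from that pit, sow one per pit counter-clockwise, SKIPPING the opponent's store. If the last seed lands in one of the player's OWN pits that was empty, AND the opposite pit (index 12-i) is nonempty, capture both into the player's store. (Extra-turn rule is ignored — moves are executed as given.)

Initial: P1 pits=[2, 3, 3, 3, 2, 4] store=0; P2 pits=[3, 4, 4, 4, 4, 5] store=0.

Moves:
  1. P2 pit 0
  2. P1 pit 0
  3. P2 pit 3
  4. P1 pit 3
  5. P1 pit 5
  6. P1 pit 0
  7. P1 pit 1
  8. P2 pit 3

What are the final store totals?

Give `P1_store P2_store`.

Answer: 3 1

Derivation:
Move 1: P2 pit0 -> P1=[2,3,3,3,2,4](0) P2=[0,5,5,5,4,5](0)
Move 2: P1 pit0 -> P1=[0,4,4,3,2,4](0) P2=[0,5,5,5,4,5](0)
Move 3: P2 pit3 -> P1=[1,5,4,3,2,4](0) P2=[0,5,5,0,5,6](1)
Move 4: P1 pit3 -> P1=[1,5,4,0,3,5](1) P2=[0,5,5,0,5,6](1)
Move 5: P1 pit5 -> P1=[1,5,4,0,3,0](2) P2=[1,6,6,1,5,6](1)
Move 6: P1 pit0 -> P1=[0,6,4,0,3,0](2) P2=[1,6,6,1,5,6](1)
Move 7: P1 pit1 -> P1=[0,0,5,1,4,1](3) P2=[2,6,6,1,5,6](1)
Move 8: P2 pit3 -> P1=[0,0,5,1,4,1](3) P2=[2,6,6,0,6,6](1)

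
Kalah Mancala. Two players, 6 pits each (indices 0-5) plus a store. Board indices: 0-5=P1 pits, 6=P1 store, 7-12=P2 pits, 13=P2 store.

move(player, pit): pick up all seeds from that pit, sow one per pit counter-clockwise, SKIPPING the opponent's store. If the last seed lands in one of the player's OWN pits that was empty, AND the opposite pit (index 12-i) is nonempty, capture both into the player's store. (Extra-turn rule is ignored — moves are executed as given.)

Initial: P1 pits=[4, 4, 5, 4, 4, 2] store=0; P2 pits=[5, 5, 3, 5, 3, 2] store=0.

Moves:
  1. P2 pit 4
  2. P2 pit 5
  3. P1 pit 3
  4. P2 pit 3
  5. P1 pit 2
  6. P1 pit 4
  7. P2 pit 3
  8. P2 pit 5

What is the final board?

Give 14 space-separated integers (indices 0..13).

Answer: 7 6 0 1 0 5 3 8 6 4 0 2 0 4

Derivation:
Move 1: P2 pit4 -> P1=[5,4,5,4,4,2](0) P2=[5,5,3,5,0,3](1)
Move 2: P2 pit5 -> P1=[6,5,5,4,4,2](0) P2=[5,5,3,5,0,0](2)
Move 3: P1 pit3 -> P1=[6,5,5,0,5,3](1) P2=[6,5,3,5,0,0](2)
Move 4: P2 pit3 -> P1=[7,6,5,0,5,3](1) P2=[6,5,3,0,1,1](3)
Move 5: P1 pit2 -> P1=[7,6,0,1,6,4](2) P2=[7,5,3,0,1,1](3)
Move 6: P1 pit4 -> P1=[7,6,0,1,0,5](3) P2=[8,6,4,1,1,1](3)
Move 7: P2 pit3 -> P1=[7,6,0,1,0,5](3) P2=[8,6,4,0,2,1](3)
Move 8: P2 pit5 -> P1=[7,6,0,1,0,5](3) P2=[8,6,4,0,2,0](4)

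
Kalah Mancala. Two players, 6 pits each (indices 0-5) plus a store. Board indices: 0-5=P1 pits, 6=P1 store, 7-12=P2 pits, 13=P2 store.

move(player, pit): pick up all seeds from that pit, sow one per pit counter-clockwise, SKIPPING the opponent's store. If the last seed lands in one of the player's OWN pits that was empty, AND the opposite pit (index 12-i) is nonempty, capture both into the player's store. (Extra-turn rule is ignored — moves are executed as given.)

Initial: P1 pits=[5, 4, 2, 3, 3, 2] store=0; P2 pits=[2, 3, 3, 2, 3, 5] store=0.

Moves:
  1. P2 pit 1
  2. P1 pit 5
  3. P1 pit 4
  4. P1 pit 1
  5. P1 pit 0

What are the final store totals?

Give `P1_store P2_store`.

Move 1: P2 pit1 -> P1=[5,4,2,3,3,2](0) P2=[2,0,4,3,4,5](0)
Move 2: P1 pit5 -> P1=[5,4,2,3,3,0](1) P2=[3,0,4,3,4,5](0)
Move 3: P1 pit4 -> P1=[5,4,2,3,0,1](2) P2=[4,0,4,3,4,5](0)
Move 4: P1 pit1 -> P1=[5,0,3,4,1,2](2) P2=[4,0,4,3,4,5](0)
Move 5: P1 pit0 -> P1=[0,1,4,5,2,3](2) P2=[4,0,4,3,4,5](0)

Answer: 2 0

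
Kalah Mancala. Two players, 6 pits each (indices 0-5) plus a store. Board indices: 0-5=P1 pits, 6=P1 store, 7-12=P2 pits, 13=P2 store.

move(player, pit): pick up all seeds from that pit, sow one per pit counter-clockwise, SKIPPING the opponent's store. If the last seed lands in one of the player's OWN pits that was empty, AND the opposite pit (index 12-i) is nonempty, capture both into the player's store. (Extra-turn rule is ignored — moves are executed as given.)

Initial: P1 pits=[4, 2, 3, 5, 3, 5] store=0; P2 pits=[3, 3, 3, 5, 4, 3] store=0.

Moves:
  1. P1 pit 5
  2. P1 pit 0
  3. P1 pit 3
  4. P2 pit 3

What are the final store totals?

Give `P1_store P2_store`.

Answer: 2 1

Derivation:
Move 1: P1 pit5 -> P1=[4,2,3,5,3,0](1) P2=[4,4,4,6,4,3](0)
Move 2: P1 pit0 -> P1=[0,3,4,6,4,0](1) P2=[4,4,4,6,4,3](0)
Move 3: P1 pit3 -> P1=[0,3,4,0,5,1](2) P2=[5,5,5,6,4,3](0)
Move 4: P2 pit3 -> P1=[1,4,5,0,5,1](2) P2=[5,5,5,0,5,4](1)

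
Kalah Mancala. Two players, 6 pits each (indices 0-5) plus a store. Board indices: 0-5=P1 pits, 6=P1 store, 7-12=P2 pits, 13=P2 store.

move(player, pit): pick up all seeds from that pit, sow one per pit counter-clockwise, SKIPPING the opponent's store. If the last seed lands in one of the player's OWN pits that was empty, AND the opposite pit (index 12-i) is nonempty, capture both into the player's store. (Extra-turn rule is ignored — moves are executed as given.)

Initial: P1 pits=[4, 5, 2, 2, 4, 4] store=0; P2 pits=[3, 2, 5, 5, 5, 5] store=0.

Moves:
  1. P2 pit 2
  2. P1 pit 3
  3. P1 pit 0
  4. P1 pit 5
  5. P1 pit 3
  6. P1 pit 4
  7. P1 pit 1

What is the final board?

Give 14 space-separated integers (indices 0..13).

Move 1: P2 pit2 -> P1=[5,5,2,2,4,4](0) P2=[3,2,0,6,6,6](1)
Move 2: P1 pit3 -> P1=[5,5,2,0,5,5](0) P2=[3,2,0,6,6,6](1)
Move 3: P1 pit0 -> P1=[0,6,3,1,6,6](0) P2=[3,2,0,6,6,6](1)
Move 4: P1 pit5 -> P1=[0,6,3,1,6,0](1) P2=[4,3,1,7,7,6](1)
Move 5: P1 pit3 -> P1=[0,6,3,0,7,0](1) P2=[4,3,1,7,7,6](1)
Move 6: P1 pit4 -> P1=[0,6,3,0,0,1](2) P2=[5,4,2,8,8,6](1)
Move 7: P1 pit1 -> P1=[0,0,4,1,1,2](3) P2=[6,4,2,8,8,6](1)

Answer: 0 0 4 1 1 2 3 6 4 2 8 8 6 1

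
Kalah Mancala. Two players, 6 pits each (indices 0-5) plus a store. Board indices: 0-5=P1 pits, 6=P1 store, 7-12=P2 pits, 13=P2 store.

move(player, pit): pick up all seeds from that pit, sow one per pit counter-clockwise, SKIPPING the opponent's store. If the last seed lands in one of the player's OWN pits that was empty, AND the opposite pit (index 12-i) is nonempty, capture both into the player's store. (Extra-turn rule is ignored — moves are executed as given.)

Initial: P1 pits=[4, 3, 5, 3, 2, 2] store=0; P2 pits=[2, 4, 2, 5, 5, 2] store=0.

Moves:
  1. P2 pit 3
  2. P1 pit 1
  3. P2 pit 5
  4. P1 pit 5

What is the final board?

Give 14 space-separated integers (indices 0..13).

Answer: 6 1 6 4 3 0 1 3 5 2 0 6 0 2

Derivation:
Move 1: P2 pit3 -> P1=[5,4,5,3,2,2](0) P2=[2,4,2,0,6,3](1)
Move 2: P1 pit1 -> P1=[5,0,6,4,3,3](0) P2=[2,4,2,0,6,3](1)
Move 3: P2 pit5 -> P1=[6,1,6,4,3,3](0) P2=[2,4,2,0,6,0](2)
Move 4: P1 pit5 -> P1=[6,1,6,4,3,0](1) P2=[3,5,2,0,6,0](2)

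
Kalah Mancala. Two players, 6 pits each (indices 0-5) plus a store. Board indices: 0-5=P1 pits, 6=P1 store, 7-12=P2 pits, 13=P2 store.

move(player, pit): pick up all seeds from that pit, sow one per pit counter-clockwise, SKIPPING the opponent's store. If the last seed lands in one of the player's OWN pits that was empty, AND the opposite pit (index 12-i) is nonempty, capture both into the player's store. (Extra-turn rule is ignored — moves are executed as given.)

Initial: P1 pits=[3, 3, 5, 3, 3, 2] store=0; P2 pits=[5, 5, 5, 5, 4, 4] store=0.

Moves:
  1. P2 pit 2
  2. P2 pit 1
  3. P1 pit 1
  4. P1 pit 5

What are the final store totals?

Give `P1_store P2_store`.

Answer: 1 2

Derivation:
Move 1: P2 pit2 -> P1=[4,3,5,3,3,2](0) P2=[5,5,0,6,5,5](1)
Move 2: P2 pit1 -> P1=[4,3,5,3,3,2](0) P2=[5,0,1,7,6,6](2)
Move 3: P1 pit1 -> P1=[4,0,6,4,4,2](0) P2=[5,0,1,7,6,6](2)
Move 4: P1 pit5 -> P1=[4,0,6,4,4,0](1) P2=[6,0,1,7,6,6](2)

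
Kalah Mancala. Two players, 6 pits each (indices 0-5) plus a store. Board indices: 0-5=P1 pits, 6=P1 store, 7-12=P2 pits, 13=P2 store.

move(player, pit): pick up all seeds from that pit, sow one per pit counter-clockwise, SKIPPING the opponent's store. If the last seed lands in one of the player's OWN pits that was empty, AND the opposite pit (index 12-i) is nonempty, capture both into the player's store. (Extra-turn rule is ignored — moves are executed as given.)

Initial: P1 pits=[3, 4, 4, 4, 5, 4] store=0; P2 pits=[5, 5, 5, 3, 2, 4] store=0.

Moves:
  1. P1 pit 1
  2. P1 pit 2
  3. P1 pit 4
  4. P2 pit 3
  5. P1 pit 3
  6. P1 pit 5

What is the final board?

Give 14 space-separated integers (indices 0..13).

Answer: 5 0 0 0 1 0 4 9 8 8 1 5 6 1

Derivation:
Move 1: P1 pit1 -> P1=[3,0,5,5,6,5](0) P2=[5,5,5,3,2,4](0)
Move 2: P1 pit2 -> P1=[3,0,0,6,7,6](1) P2=[6,5,5,3,2,4](0)
Move 3: P1 pit4 -> P1=[3,0,0,6,0,7](2) P2=[7,6,6,4,3,4](0)
Move 4: P2 pit3 -> P1=[4,0,0,6,0,7](2) P2=[7,6,6,0,4,5](1)
Move 5: P1 pit3 -> P1=[4,0,0,0,1,8](3) P2=[8,7,7,0,4,5](1)
Move 6: P1 pit5 -> P1=[5,0,0,0,1,0](4) P2=[9,8,8,1,5,6](1)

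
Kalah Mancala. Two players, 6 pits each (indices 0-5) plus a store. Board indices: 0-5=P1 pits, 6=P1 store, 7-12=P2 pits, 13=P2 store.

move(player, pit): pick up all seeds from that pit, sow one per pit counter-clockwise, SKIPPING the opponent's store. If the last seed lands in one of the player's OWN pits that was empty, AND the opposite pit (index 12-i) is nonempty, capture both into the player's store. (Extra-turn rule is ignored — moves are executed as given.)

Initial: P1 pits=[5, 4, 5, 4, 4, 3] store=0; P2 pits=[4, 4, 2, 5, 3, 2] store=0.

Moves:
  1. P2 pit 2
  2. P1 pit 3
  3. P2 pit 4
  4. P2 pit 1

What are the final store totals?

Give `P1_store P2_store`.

Move 1: P2 pit2 -> P1=[5,4,5,4,4,3](0) P2=[4,4,0,6,4,2](0)
Move 2: P1 pit3 -> P1=[5,4,5,0,5,4](1) P2=[5,4,0,6,4,2](0)
Move 3: P2 pit4 -> P1=[6,5,5,0,5,4](1) P2=[5,4,0,6,0,3](1)
Move 4: P2 pit1 -> P1=[6,5,5,0,5,4](1) P2=[5,0,1,7,1,4](1)

Answer: 1 1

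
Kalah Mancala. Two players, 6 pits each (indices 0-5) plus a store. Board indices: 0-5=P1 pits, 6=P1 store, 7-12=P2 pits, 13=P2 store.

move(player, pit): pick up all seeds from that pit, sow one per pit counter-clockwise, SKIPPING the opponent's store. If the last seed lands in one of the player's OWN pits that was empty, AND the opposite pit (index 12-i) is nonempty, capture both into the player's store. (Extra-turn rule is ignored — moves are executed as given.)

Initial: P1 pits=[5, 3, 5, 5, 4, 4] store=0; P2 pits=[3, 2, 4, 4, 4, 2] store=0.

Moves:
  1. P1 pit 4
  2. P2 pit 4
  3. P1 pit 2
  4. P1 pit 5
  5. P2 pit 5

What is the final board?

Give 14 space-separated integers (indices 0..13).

Answer: 7 5 0 6 1 0 3 6 4 5 5 1 0 2

Derivation:
Move 1: P1 pit4 -> P1=[5,3,5,5,0,5](1) P2=[4,3,4,4,4,2](0)
Move 2: P2 pit4 -> P1=[6,4,5,5,0,5](1) P2=[4,3,4,4,0,3](1)
Move 3: P1 pit2 -> P1=[6,4,0,6,1,6](2) P2=[5,3,4,4,0,3](1)
Move 4: P1 pit5 -> P1=[6,4,0,6,1,0](3) P2=[6,4,5,5,1,3](1)
Move 5: P2 pit5 -> P1=[7,5,0,6,1,0](3) P2=[6,4,5,5,1,0](2)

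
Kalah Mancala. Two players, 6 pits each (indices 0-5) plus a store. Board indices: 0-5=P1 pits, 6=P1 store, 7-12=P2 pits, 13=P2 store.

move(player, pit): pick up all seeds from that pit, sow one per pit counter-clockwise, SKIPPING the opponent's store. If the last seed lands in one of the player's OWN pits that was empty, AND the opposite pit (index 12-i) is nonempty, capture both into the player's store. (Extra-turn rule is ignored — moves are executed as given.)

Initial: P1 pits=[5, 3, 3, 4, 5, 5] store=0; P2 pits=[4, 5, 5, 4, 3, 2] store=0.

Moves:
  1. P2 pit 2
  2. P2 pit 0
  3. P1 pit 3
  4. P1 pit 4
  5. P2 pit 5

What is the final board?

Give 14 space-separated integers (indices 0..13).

Move 1: P2 pit2 -> P1=[6,3,3,4,5,5](0) P2=[4,5,0,5,4,3](1)
Move 2: P2 pit0 -> P1=[6,3,3,4,5,5](0) P2=[0,6,1,6,5,3](1)
Move 3: P1 pit3 -> P1=[6,3,3,0,6,6](1) P2=[1,6,1,6,5,3](1)
Move 4: P1 pit4 -> P1=[6,3,3,0,0,7](2) P2=[2,7,2,7,5,3](1)
Move 5: P2 pit5 -> P1=[7,4,3,0,0,7](2) P2=[2,7,2,7,5,0](2)

Answer: 7 4 3 0 0 7 2 2 7 2 7 5 0 2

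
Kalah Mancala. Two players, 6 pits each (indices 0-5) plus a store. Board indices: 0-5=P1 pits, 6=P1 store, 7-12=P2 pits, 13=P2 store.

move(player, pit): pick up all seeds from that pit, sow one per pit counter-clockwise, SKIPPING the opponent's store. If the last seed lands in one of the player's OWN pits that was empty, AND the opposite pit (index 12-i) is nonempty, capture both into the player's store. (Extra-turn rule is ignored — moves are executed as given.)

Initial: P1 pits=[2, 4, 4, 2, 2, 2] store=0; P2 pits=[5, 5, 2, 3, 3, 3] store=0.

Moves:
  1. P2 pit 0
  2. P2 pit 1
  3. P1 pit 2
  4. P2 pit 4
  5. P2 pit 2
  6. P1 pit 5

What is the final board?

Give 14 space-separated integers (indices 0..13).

Move 1: P2 pit0 -> P1=[2,4,4,2,2,2](0) P2=[0,6,3,4,4,4](0)
Move 2: P2 pit1 -> P1=[3,4,4,2,2,2](0) P2=[0,0,4,5,5,5](1)
Move 3: P1 pit2 -> P1=[3,4,0,3,3,3](1) P2=[0,0,4,5,5,5](1)
Move 4: P2 pit4 -> P1=[4,5,1,3,3,3](1) P2=[0,0,4,5,0,6](2)
Move 5: P2 pit2 -> P1=[4,5,1,3,3,3](1) P2=[0,0,0,6,1,7](3)
Move 6: P1 pit5 -> P1=[4,5,1,3,3,0](2) P2=[1,1,0,6,1,7](3)

Answer: 4 5 1 3 3 0 2 1 1 0 6 1 7 3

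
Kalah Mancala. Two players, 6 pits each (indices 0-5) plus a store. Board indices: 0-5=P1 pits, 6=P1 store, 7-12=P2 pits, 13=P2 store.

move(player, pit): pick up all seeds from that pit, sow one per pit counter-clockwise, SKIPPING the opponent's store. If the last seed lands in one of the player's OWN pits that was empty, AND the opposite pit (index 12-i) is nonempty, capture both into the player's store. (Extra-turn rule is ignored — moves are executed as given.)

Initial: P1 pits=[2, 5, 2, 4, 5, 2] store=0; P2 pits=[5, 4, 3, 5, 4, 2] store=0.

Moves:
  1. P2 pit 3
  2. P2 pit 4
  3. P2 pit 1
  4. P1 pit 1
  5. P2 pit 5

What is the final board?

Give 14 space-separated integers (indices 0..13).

Move 1: P2 pit3 -> P1=[3,6,2,4,5,2](0) P2=[5,4,3,0,5,3](1)
Move 2: P2 pit4 -> P1=[4,7,3,4,5,2](0) P2=[5,4,3,0,0,4](2)
Move 3: P2 pit1 -> P1=[4,7,3,4,5,2](0) P2=[5,0,4,1,1,5](2)
Move 4: P1 pit1 -> P1=[4,0,4,5,6,3](1) P2=[6,1,4,1,1,5](2)
Move 5: P2 pit5 -> P1=[5,1,5,6,6,3](1) P2=[6,1,4,1,1,0](3)

Answer: 5 1 5 6 6 3 1 6 1 4 1 1 0 3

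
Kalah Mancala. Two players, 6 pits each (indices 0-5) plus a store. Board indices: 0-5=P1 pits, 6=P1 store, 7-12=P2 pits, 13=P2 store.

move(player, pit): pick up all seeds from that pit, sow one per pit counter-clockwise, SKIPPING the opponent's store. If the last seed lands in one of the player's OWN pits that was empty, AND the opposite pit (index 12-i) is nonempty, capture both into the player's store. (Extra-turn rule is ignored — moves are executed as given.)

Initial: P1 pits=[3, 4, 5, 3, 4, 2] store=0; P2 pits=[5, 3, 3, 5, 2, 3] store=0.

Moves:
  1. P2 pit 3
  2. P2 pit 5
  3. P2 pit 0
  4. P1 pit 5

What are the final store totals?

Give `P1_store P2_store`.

Move 1: P2 pit3 -> P1=[4,5,5,3,4,2](0) P2=[5,3,3,0,3,4](1)
Move 2: P2 pit5 -> P1=[5,6,6,3,4,2](0) P2=[5,3,3,0,3,0](2)
Move 3: P2 pit0 -> P1=[0,6,6,3,4,2](0) P2=[0,4,4,1,4,0](8)
Move 4: P1 pit5 -> P1=[0,6,6,3,4,0](1) P2=[1,4,4,1,4,0](8)

Answer: 1 8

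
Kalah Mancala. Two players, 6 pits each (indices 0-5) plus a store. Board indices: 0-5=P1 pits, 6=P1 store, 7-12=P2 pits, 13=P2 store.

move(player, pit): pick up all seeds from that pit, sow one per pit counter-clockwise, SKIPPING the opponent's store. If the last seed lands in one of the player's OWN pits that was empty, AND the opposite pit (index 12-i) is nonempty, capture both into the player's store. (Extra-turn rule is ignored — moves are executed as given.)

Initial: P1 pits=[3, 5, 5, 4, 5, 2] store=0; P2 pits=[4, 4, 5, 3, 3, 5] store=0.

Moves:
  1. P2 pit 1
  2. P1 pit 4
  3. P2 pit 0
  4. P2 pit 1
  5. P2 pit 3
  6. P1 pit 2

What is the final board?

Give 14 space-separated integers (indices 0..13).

Move 1: P2 pit1 -> P1=[3,5,5,4,5,2](0) P2=[4,0,6,4,4,6](0)
Move 2: P1 pit4 -> P1=[3,5,5,4,0,3](1) P2=[5,1,7,4,4,6](0)
Move 3: P2 pit0 -> P1=[3,5,5,4,0,3](1) P2=[0,2,8,5,5,7](0)
Move 4: P2 pit1 -> P1=[3,5,5,4,0,3](1) P2=[0,0,9,6,5,7](0)
Move 5: P2 pit3 -> P1=[4,6,6,4,0,3](1) P2=[0,0,9,0,6,8](1)
Move 6: P1 pit2 -> P1=[4,6,0,5,1,4](2) P2=[1,1,9,0,6,8](1)

Answer: 4 6 0 5 1 4 2 1 1 9 0 6 8 1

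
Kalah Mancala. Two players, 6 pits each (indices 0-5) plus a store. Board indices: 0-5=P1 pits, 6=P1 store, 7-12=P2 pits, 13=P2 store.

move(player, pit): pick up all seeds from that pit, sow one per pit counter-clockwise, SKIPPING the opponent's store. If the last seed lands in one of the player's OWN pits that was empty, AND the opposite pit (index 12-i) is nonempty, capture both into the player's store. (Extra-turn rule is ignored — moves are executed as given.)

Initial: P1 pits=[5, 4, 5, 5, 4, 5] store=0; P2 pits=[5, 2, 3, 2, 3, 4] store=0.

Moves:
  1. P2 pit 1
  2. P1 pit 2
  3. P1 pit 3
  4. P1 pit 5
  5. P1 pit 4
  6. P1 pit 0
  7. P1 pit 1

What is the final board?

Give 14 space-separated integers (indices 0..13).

Move 1: P2 pit1 -> P1=[5,4,5,5,4,5](0) P2=[5,0,4,3,3,4](0)
Move 2: P1 pit2 -> P1=[5,4,0,6,5,6](1) P2=[6,0,4,3,3,4](0)
Move 3: P1 pit3 -> P1=[5,4,0,0,6,7](2) P2=[7,1,5,3,3,4](0)
Move 4: P1 pit5 -> P1=[5,4,0,0,6,0](3) P2=[8,2,6,4,4,5](0)
Move 5: P1 pit4 -> P1=[5,4,0,0,0,1](4) P2=[9,3,7,5,4,5](0)
Move 6: P1 pit0 -> P1=[0,5,1,1,1,2](4) P2=[9,3,7,5,4,5](0)
Move 7: P1 pit1 -> P1=[0,0,2,2,2,3](5) P2=[9,3,7,5,4,5](0)

Answer: 0 0 2 2 2 3 5 9 3 7 5 4 5 0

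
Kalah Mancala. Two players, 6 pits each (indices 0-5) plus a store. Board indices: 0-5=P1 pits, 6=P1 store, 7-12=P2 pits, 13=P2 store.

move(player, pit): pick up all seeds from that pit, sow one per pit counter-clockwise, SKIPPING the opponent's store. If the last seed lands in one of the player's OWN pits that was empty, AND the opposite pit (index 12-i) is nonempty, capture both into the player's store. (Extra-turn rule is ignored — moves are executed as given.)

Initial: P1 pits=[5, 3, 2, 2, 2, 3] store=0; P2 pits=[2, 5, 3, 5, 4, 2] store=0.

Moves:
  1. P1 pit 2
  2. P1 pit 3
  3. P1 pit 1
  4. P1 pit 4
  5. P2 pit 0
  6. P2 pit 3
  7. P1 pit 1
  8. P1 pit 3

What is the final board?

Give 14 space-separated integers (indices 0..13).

Move 1: P1 pit2 -> P1=[5,3,0,3,3,3](0) P2=[2,5,3,5,4,2](0)
Move 2: P1 pit3 -> P1=[5,3,0,0,4,4](1) P2=[2,5,3,5,4,2](0)
Move 3: P1 pit1 -> P1=[5,0,1,1,5,4](1) P2=[2,5,3,5,4,2](0)
Move 4: P1 pit4 -> P1=[5,0,1,1,0,5](2) P2=[3,6,4,5,4,2](0)
Move 5: P2 pit0 -> P1=[5,0,1,1,0,5](2) P2=[0,7,5,6,4,2](0)
Move 6: P2 pit3 -> P1=[6,1,2,1,0,5](2) P2=[0,7,5,0,5,3](1)
Move 7: P1 pit1 -> P1=[6,0,3,1,0,5](2) P2=[0,7,5,0,5,3](1)
Move 8: P1 pit3 -> P1=[6,0,3,0,0,5](10) P2=[0,0,5,0,5,3](1)

Answer: 6 0 3 0 0 5 10 0 0 5 0 5 3 1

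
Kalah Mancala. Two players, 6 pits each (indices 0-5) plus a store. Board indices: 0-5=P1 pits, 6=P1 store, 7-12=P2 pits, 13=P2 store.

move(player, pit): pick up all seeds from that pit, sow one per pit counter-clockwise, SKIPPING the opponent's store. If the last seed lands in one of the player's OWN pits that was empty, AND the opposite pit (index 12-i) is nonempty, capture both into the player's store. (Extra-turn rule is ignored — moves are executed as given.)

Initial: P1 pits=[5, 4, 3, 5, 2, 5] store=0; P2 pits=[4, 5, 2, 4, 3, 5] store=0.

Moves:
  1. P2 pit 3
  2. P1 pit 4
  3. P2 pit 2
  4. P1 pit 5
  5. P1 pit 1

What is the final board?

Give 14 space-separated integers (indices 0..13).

Move 1: P2 pit3 -> P1=[6,4,3,5,2,5](0) P2=[4,5,2,0,4,6](1)
Move 2: P1 pit4 -> P1=[6,4,3,5,0,6](1) P2=[4,5,2,0,4,6](1)
Move 3: P2 pit2 -> P1=[6,4,3,5,0,6](1) P2=[4,5,0,1,5,6](1)
Move 4: P1 pit5 -> P1=[6,4,3,5,0,0](2) P2=[5,6,1,2,6,6](1)
Move 5: P1 pit1 -> P1=[6,0,4,6,1,0](8) P2=[0,6,1,2,6,6](1)

Answer: 6 0 4 6 1 0 8 0 6 1 2 6 6 1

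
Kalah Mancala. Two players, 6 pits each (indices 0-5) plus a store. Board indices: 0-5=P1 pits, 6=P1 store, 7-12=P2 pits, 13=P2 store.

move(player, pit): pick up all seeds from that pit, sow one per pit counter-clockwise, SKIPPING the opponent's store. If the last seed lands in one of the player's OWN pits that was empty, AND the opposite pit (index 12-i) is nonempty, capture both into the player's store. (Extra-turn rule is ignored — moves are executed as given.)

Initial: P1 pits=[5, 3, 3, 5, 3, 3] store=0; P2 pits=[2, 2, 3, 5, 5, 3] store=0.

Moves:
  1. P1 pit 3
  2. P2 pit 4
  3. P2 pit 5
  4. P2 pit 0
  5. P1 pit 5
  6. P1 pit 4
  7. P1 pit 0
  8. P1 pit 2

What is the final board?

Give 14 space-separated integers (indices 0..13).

Move 1: P1 pit3 -> P1=[5,3,3,0,4,4](1) P2=[3,3,3,5,5,3](0)
Move 2: P2 pit4 -> P1=[6,4,4,0,4,4](1) P2=[3,3,3,5,0,4](1)
Move 3: P2 pit5 -> P1=[7,5,5,0,4,4](1) P2=[3,3,3,5,0,0](2)
Move 4: P2 pit0 -> P1=[7,5,5,0,4,4](1) P2=[0,4,4,6,0,0](2)
Move 5: P1 pit5 -> P1=[7,5,5,0,4,0](2) P2=[1,5,5,6,0,0](2)
Move 6: P1 pit4 -> P1=[7,5,5,0,0,1](3) P2=[2,6,5,6,0,0](2)
Move 7: P1 pit0 -> P1=[0,6,6,1,1,2](4) P2=[3,6,5,6,0,0](2)
Move 8: P1 pit2 -> P1=[0,6,0,2,2,3](5) P2=[4,7,5,6,0,0](2)

Answer: 0 6 0 2 2 3 5 4 7 5 6 0 0 2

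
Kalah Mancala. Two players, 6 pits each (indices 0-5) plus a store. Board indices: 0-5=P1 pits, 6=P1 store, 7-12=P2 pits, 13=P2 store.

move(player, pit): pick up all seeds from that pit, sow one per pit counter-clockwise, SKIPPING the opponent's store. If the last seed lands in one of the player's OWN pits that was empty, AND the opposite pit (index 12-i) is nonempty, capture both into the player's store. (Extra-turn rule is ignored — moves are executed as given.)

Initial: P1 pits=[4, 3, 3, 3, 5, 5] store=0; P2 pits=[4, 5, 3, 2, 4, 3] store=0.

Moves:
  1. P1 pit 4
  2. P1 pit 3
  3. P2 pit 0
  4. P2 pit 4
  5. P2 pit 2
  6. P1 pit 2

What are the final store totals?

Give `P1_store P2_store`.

Move 1: P1 pit4 -> P1=[4,3,3,3,0,6](1) P2=[5,6,4,2,4,3](0)
Move 2: P1 pit3 -> P1=[4,3,3,0,1,7](2) P2=[5,6,4,2,4,3](0)
Move 3: P2 pit0 -> P1=[4,3,3,0,1,7](2) P2=[0,7,5,3,5,4](0)
Move 4: P2 pit4 -> P1=[5,4,4,0,1,7](2) P2=[0,7,5,3,0,5](1)
Move 5: P2 pit2 -> P1=[6,4,4,0,1,7](2) P2=[0,7,0,4,1,6](2)
Move 6: P1 pit2 -> P1=[6,4,0,1,2,8](3) P2=[0,7,0,4,1,6](2)

Answer: 3 2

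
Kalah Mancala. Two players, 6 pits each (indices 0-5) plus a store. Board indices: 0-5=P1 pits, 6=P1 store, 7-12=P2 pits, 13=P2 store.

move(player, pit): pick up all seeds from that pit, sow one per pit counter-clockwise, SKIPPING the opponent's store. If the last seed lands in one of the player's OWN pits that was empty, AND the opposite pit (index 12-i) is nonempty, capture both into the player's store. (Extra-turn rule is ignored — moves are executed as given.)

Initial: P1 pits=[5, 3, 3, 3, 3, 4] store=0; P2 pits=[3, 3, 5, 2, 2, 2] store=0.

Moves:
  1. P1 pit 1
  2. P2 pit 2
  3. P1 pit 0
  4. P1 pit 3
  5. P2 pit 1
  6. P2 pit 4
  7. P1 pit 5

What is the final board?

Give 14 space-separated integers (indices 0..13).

Answer: 1 2 5 0 6 0 3 5 1 2 5 1 5 2

Derivation:
Move 1: P1 pit1 -> P1=[5,0,4,4,4,4](0) P2=[3,3,5,2,2,2](0)
Move 2: P2 pit2 -> P1=[6,0,4,4,4,4](0) P2=[3,3,0,3,3,3](1)
Move 3: P1 pit0 -> P1=[0,1,5,5,5,5](1) P2=[3,3,0,3,3,3](1)
Move 4: P1 pit3 -> P1=[0,1,5,0,6,6](2) P2=[4,4,0,3,3,3](1)
Move 5: P2 pit1 -> P1=[0,1,5,0,6,6](2) P2=[4,0,1,4,4,4](1)
Move 6: P2 pit4 -> P1=[1,2,5,0,6,6](2) P2=[4,0,1,4,0,5](2)
Move 7: P1 pit5 -> P1=[1,2,5,0,6,0](3) P2=[5,1,2,5,1,5](2)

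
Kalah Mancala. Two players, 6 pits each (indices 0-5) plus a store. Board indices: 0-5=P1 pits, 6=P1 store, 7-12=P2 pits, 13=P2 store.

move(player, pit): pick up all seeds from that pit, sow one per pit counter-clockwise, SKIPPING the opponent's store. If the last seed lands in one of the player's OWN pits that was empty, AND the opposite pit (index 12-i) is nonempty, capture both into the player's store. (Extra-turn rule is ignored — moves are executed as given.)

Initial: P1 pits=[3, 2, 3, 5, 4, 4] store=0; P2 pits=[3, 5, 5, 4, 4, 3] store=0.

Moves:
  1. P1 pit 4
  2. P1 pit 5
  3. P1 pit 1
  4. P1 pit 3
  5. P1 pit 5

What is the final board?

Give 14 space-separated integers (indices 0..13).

Move 1: P1 pit4 -> P1=[3,2,3,5,0,5](1) P2=[4,6,5,4,4,3](0)
Move 2: P1 pit5 -> P1=[3,2,3,5,0,0](2) P2=[5,7,6,5,4,3](0)
Move 3: P1 pit1 -> P1=[3,0,4,6,0,0](2) P2=[5,7,6,5,4,3](0)
Move 4: P1 pit3 -> P1=[3,0,4,0,1,1](3) P2=[6,8,7,5,4,3](0)
Move 5: P1 pit5 -> P1=[3,0,4,0,1,0](4) P2=[6,8,7,5,4,3](0)

Answer: 3 0 4 0 1 0 4 6 8 7 5 4 3 0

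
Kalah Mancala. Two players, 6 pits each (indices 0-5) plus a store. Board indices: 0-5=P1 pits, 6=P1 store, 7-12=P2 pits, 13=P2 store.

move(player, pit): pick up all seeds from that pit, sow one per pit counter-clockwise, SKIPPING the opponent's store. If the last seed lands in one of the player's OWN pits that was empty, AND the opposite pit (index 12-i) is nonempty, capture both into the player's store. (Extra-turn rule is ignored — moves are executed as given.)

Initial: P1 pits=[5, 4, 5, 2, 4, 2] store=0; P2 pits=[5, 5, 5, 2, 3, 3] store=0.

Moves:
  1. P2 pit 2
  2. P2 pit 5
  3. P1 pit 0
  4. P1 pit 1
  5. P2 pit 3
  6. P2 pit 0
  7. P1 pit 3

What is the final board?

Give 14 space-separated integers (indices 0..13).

Answer: 1 0 8 0 7 5 3 1 6 1 1 6 2 4

Derivation:
Move 1: P2 pit2 -> P1=[6,4,5,2,4,2](0) P2=[5,5,0,3,4,4](1)
Move 2: P2 pit5 -> P1=[7,5,6,2,4,2](0) P2=[5,5,0,3,4,0](2)
Move 3: P1 pit0 -> P1=[0,6,7,3,5,3](1) P2=[6,5,0,3,4,0](2)
Move 4: P1 pit1 -> P1=[0,0,8,4,6,4](2) P2=[7,5,0,3,4,0](2)
Move 5: P2 pit3 -> P1=[0,0,8,4,6,4](2) P2=[7,5,0,0,5,1](3)
Move 6: P2 pit0 -> P1=[1,0,8,4,6,4](2) P2=[0,6,1,1,6,2](4)
Move 7: P1 pit3 -> P1=[1,0,8,0,7,5](3) P2=[1,6,1,1,6,2](4)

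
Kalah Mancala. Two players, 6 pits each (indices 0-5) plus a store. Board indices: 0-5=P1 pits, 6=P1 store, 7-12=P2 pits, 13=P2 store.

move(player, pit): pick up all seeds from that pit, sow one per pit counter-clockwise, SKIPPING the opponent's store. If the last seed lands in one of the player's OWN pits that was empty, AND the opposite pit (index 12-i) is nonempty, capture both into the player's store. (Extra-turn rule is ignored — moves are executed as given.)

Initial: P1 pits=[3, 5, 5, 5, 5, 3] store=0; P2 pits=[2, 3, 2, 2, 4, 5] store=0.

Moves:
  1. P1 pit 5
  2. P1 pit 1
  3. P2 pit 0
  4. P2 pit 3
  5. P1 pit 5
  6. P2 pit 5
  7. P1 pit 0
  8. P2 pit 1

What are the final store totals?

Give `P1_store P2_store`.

Answer: 3 3

Derivation:
Move 1: P1 pit5 -> P1=[3,5,5,5,5,0](1) P2=[3,4,2,2,4,5](0)
Move 2: P1 pit1 -> P1=[3,0,6,6,6,1](2) P2=[3,4,2,2,4,5](0)
Move 3: P2 pit0 -> P1=[3,0,6,6,6,1](2) P2=[0,5,3,3,4,5](0)
Move 4: P2 pit3 -> P1=[3,0,6,6,6,1](2) P2=[0,5,3,0,5,6](1)
Move 5: P1 pit5 -> P1=[3,0,6,6,6,0](3) P2=[0,5,3,0,5,6](1)
Move 6: P2 pit5 -> P1=[4,1,7,7,7,0](3) P2=[0,5,3,0,5,0](2)
Move 7: P1 pit0 -> P1=[0,2,8,8,8,0](3) P2=[0,5,3,0,5,0](2)
Move 8: P2 pit1 -> P1=[0,2,8,8,8,0](3) P2=[0,0,4,1,6,1](3)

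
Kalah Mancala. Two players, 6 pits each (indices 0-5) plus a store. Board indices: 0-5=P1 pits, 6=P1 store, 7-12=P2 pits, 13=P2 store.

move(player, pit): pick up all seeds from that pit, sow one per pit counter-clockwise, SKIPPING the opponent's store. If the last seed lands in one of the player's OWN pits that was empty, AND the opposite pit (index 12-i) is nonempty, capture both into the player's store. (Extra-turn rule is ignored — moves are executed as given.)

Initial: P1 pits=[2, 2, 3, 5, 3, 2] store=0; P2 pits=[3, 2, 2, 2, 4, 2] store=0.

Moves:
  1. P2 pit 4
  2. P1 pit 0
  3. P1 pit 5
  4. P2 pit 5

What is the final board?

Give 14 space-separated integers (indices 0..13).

Move 1: P2 pit4 -> P1=[3,3,3,5,3,2](0) P2=[3,2,2,2,0,3](1)
Move 2: P1 pit0 -> P1=[0,4,4,6,3,2](0) P2=[3,2,2,2,0,3](1)
Move 3: P1 pit5 -> P1=[0,4,4,6,3,0](1) P2=[4,2,2,2,0,3](1)
Move 4: P2 pit5 -> P1=[1,5,4,6,3,0](1) P2=[4,2,2,2,0,0](2)

Answer: 1 5 4 6 3 0 1 4 2 2 2 0 0 2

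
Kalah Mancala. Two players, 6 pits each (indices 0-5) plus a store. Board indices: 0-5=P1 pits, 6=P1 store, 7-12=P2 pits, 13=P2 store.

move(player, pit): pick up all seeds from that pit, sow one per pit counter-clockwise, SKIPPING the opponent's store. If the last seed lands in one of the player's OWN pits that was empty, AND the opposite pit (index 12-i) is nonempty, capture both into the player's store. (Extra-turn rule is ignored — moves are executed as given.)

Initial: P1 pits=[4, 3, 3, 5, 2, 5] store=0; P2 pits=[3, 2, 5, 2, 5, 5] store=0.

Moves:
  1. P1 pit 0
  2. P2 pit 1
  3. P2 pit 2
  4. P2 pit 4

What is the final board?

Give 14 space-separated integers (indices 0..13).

Move 1: P1 pit0 -> P1=[0,4,4,6,3,5](0) P2=[3,2,5,2,5,5](0)
Move 2: P2 pit1 -> P1=[0,4,4,6,3,5](0) P2=[3,0,6,3,5,5](0)
Move 3: P2 pit2 -> P1=[1,5,4,6,3,5](0) P2=[3,0,0,4,6,6](1)
Move 4: P2 pit4 -> P1=[2,6,5,7,3,5](0) P2=[3,0,0,4,0,7](2)

Answer: 2 6 5 7 3 5 0 3 0 0 4 0 7 2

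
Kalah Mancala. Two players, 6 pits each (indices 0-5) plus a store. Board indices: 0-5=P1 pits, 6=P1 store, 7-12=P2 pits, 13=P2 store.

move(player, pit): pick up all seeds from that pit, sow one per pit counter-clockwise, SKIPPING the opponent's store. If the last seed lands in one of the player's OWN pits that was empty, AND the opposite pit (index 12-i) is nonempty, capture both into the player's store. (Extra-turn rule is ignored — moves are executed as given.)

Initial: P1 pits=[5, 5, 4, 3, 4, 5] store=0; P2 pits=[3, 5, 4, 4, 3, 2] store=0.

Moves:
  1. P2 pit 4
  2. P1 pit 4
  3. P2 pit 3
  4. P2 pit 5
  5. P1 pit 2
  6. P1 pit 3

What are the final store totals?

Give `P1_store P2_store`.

Answer: 3 3

Derivation:
Move 1: P2 pit4 -> P1=[6,5,4,3,4,5](0) P2=[3,5,4,4,0,3](1)
Move 2: P1 pit4 -> P1=[6,5,4,3,0,6](1) P2=[4,6,4,4,0,3](1)
Move 3: P2 pit3 -> P1=[7,5,4,3,0,6](1) P2=[4,6,4,0,1,4](2)
Move 4: P2 pit5 -> P1=[8,6,5,3,0,6](1) P2=[4,6,4,0,1,0](3)
Move 5: P1 pit2 -> P1=[8,6,0,4,1,7](2) P2=[5,6,4,0,1,0](3)
Move 6: P1 pit3 -> P1=[8,6,0,0,2,8](3) P2=[6,6,4,0,1,0](3)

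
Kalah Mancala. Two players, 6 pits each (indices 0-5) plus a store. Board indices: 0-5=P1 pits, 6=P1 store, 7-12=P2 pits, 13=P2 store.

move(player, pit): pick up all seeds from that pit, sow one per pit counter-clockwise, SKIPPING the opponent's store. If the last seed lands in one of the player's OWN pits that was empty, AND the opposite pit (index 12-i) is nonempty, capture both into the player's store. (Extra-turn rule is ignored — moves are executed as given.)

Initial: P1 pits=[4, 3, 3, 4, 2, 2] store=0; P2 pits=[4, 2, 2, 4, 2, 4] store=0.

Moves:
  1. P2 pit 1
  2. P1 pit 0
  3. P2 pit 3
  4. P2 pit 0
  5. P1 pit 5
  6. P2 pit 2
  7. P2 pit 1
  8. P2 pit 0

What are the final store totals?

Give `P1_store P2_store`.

Move 1: P2 pit1 -> P1=[4,3,3,4,2,2](0) P2=[4,0,3,5,2,4](0)
Move 2: P1 pit0 -> P1=[0,4,4,5,3,2](0) P2=[4,0,3,5,2,4](0)
Move 3: P2 pit3 -> P1=[1,5,4,5,3,2](0) P2=[4,0,3,0,3,5](1)
Move 4: P2 pit0 -> P1=[1,5,4,5,3,2](0) P2=[0,1,4,1,4,5](1)
Move 5: P1 pit5 -> P1=[1,5,4,5,3,0](1) P2=[1,1,4,1,4,5](1)
Move 6: P2 pit2 -> P1=[1,5,4,5,3,0](1) P2=[1,1,0,2,5,6](2)
Move 7: P2 pit1 -> P1=[1,5,4,0,3,0](1) P2=[1,0,0,2,5,6](8)
Move 8: P2 pit0 -> P1=[1,5,4,0,0,0](1) P2=[0,0,0,2,5,6](12)

Answer: 1 12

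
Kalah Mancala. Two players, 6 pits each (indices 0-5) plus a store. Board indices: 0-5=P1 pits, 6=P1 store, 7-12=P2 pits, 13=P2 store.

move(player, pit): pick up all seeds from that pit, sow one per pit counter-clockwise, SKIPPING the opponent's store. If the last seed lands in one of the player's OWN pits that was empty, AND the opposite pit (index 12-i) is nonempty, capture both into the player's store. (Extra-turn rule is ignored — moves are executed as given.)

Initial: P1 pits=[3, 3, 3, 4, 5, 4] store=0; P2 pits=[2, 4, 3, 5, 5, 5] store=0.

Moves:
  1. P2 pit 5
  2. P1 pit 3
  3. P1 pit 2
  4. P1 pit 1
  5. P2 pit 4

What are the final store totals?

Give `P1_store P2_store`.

Answer: 2 2

Derivation:
Move 1: P2 pit5 -> P1=[4,4,4,5,5,4](0) P2=[2,4,3,5,5,0](1)
Move 2: P1 pit3 -> P1=[4,4,4,0,6,5](1) P2=[3,5,3,5,5,0](1)
Move 3: P1 pit2 -> P1=[4,4,0,1,7,6](2) P2=[3,5,3,5,5,0](1)
Move 4: P1 pit1 -> P1=[4,0,1,2,8,7](2) P2=[3,5,3,5,5,0](1)
Move 5: P2 pit4 -> P1=[5,1,2,2,8,7](2) P2=[3,5,3,5,0,1](2)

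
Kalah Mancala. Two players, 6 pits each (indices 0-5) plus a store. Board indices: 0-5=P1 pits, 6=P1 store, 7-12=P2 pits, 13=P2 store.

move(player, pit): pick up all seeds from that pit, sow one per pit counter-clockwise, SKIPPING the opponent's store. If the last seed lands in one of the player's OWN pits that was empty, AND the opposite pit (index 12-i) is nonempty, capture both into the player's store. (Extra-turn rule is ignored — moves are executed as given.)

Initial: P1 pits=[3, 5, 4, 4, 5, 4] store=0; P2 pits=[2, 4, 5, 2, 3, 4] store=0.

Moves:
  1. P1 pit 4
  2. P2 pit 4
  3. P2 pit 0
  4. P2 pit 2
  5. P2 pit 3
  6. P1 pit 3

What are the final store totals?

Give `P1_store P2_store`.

Move 1: P1 pit4 -> P1=[3,5,4,4,0,5](1) P2=[3,5,6,2,3,4](0)
Move 2: P2 pit4 -> P1=[4,5,4,4,0,5](1) P2=[3,5,6,2,0,5](1)
Move 3: P2 pit0 -> P1=[4,5,4,4,0,5](1) P2=[0,6,7,3,0,5](1)
Move 4: P2 pit2 -> P1=[5,6,5,4,0,5](1) P2=[0,6,0,4,1,6](2)
Move 5: P2 pit3 -> P1=[6,6,5,4,0,5](1) P2=[0,6,0,0,2,7](3)
Move 6: P1 pit3 -> P1=[6,6,5,0,1,6](2) P2=[1,6,0,0,2,7](3)

Answer: 2 3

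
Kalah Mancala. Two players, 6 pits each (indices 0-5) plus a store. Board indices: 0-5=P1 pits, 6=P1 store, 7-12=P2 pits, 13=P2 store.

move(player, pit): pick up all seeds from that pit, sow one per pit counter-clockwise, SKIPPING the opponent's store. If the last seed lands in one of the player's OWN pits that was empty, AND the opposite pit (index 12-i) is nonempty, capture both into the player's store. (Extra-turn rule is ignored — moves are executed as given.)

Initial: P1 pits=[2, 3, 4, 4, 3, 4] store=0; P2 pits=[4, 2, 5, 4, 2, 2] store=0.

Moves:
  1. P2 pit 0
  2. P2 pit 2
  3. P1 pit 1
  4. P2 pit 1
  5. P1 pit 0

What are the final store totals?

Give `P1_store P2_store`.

Answer: 0 1

Derivation:
Move 1: P2 pit0 -> P1=[2,3,4,4,3,4](0) P2=[0,3,6,5,3,2](0)
Move 2: P2 pit2 -> P1=[3,4,4,4,3,4](0) P2=[0,3,0,6,4,3](1)
Move 3: P1 pit1 -> P1=[3,0,5,5,4,5](0) P2=[0,3,0,6,4,3](1)
Move 4: P2 pit1 -> P1=[3,0,5,5,4,5](0) P2=[0,0,1,7,5,3](1)
Move 5: P1 pit0 -> P1=[0,1,6,6,4,5](0) P2=[0,0,1,7,5,3](1)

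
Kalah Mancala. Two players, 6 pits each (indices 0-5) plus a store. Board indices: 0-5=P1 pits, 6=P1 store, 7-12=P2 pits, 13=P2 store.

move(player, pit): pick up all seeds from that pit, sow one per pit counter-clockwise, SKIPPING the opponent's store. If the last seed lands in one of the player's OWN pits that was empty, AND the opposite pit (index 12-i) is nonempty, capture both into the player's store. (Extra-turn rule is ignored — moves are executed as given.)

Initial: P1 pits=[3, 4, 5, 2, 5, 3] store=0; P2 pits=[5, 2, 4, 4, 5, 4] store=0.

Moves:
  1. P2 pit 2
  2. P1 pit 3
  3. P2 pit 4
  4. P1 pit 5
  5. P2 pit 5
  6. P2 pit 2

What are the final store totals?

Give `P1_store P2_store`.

Move 1: P2 pit2 -> P1=[3,4,5,2,5,3](0) P2=[5,2,0,5,6,5](1)
Move 2: P1 pit3 -> P1=[3,4,5,0,6,4](0) P2=[5,2,0,5,6,5](1)
Move 3: P2 pit4 -> P1=[4,5,6,1,6,4](0) P2=[5,2,0,5,0,6](2)
Move 4: P1 pit5 -> P1=[4,5,6,1,6,0](1) P2=[6,3,1,5,0,6](2)
Move 5: P2 pit5 -> P1=[5,6,7,2,7,0](1) P2=[6,3,1,5,0,0](3)
Move 6: P2 pit2 -> P1=[5,6,7,2,7,0](1) P2=[6,3,0,6,0,0](3)

Answer: 1 3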